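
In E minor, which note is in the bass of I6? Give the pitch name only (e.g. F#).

I in E minor has root E; the chord is E-G#-B.
The figure 6 means first inversion — the third is in the bass.

G#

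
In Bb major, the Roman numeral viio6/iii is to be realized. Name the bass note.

E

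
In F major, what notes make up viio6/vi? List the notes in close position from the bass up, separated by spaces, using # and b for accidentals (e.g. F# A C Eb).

E G C#

The slash marks an applied leading-tone chord: viio of vi. In F major, vi is D, so the leading tone to it is C#, a half step below.
Building a diminished triad on C# gives C#-E-G.
With the 6 figure the chord is in first inversion; from the bass E upward in close position it reads E-G-C#.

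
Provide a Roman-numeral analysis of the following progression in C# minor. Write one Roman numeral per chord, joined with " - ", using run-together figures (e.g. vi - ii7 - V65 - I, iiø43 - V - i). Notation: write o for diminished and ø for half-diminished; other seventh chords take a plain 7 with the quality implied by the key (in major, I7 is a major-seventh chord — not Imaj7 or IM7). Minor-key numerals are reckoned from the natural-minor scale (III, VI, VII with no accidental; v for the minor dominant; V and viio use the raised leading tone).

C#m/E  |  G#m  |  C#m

C#m/E: root C# is the tonic; minor triad there is i6.
G#m has root G#, degree 5 in C# minor, so v.
C#m: root C# is the tonic; minor triad there is i.

i6 - v - i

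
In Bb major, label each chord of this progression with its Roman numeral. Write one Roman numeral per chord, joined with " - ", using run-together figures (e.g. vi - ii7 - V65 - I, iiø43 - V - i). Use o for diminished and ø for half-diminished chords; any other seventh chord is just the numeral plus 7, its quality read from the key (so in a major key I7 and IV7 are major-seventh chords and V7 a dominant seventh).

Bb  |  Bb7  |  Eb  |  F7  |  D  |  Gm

I - V7/IV - IV - V7 - V/vi - vi

Bb: root Bb is the tonic; major triad there is I.
Bb7: a dominant seventh chord on Bb, the applied dominant of IV → V7/IV.
Eb: major triad on Eb = scale degree 4 → IV.
F7 has root F, degree 5 in Bb major, so V7.
D is the secondary dominant of vi (major triad on D): V/vi.
Gm has root G, degree 6 in Bb major, so vi.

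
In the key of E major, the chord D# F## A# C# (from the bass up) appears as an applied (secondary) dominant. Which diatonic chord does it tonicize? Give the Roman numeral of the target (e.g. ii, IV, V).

iii

The chord is a dominant seventh chord on D#.
A dominant resolves down a perfect fifth: D# → G#. In E major, G# is scale degree 3, i.e. iii.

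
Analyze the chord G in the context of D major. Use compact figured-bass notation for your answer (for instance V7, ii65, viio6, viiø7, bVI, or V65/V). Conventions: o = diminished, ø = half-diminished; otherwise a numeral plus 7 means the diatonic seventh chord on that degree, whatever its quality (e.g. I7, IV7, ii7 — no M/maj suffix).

Stacked in thirds the chord is G-B-D: a major triad on G.
G is scale degree 4 in D major, and a major triad on that degree is written IV.

IV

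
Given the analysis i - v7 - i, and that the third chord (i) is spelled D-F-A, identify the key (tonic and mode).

D minor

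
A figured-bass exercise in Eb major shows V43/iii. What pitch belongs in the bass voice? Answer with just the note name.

A

The applied chord V43/iii is rooted on D: D-F#-A-C.
The figure 43 means second inversion — the fifth is in the bass.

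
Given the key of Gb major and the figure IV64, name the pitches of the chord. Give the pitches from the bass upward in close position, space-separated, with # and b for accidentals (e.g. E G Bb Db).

Gb Cb Eb

The numeral's case and figure indicate a major triad. In Gb major its root, the subdominant, is Cb.
That chord is spelled Cb-Eb-Gb.
With the 64 figure the chord is in second inversion; from the bass Gb upward in close position it reads Gb-Cb-Eb.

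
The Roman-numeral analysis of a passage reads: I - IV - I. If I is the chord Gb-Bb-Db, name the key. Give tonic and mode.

Gb major

The chord Gb is a major triad rooted on Gb; its label is I.
If Gb is scale degree 1 and the mode makes that degree carry a major triad, the tonic is Gb and the mode is major.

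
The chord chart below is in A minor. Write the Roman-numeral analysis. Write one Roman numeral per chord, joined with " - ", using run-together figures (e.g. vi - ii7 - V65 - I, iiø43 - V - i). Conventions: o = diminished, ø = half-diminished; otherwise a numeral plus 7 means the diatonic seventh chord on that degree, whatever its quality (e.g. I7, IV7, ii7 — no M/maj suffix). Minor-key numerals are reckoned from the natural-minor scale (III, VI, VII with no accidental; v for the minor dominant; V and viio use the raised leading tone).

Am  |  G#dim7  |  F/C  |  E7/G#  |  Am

i - viio7 - VI64 - V65 - i

Am: minor triad on A = scale degree 1 → i.
G#dim7: fully diminished seventh chord on G# = scale degree 7 → viio7.
F/C: root F is the submediant; major triad there is VI64.
E7/G# has root E, degree 5 in A minor, so V65.
Am: root A is the tonic; minor triad there is i.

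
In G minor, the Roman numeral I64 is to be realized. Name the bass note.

D

I in G minor has root G; the chord is G-B-D.
The figure 64 means second inversion — the fifth is in the bass.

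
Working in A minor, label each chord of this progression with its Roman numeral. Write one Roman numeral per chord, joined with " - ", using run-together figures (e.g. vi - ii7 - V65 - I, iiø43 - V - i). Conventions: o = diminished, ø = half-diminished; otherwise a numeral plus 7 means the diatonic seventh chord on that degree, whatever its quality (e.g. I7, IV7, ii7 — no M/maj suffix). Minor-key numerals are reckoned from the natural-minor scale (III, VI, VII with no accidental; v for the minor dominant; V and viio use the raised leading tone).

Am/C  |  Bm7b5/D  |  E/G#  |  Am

i6 - iiø65 - V6 - i

Am/C: minor triad on A = scale degree 1 → i6.
Bm7b5/D has root B, degree 2 in A minor, so iiø65.
E/G#: root E is the dominant; major triad there is V6.
Am: root A is the tonic; minor triad there is i.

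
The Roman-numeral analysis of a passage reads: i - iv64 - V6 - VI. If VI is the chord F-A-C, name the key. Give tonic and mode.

A minor

The chord F is a major triad rooted on F; its label is VI.
Counting down 5 scale steps from F places the tonic on A; a major triad on degree 6 is diatonic only in minor.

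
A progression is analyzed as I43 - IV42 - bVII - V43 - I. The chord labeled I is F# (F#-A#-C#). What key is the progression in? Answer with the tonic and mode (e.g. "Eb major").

F# major

The anchor chord is a major triad on F#, labeled I.
If F# is scale degree 1 and the mode makes that degree carry a major triad, the tonic is F# and the mode is major.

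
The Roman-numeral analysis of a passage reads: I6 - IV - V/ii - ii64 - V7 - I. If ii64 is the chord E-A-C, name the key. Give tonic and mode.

G major

The chord Am/E is a minor triad rooted on A; its label is ii64.
ii64 on A implies A is the supertonic; that puts the tonic at G, and the lowercase numeral fits major mode.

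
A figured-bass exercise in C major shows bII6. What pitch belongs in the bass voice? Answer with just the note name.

bII in C major has root Db; the chord is Db-F-Ab.
The figure 6 means first inversion — the third is in the bass.

F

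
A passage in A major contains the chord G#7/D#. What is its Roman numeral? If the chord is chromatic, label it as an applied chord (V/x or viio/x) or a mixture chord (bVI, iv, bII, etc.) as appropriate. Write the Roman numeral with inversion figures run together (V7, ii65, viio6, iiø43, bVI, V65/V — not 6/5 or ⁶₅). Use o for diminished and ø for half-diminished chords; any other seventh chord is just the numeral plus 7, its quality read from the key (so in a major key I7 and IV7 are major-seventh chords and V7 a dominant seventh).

V43/iii

The pitches G#-B#-D#-F# form a dominant seventh chord rooted on G#.
G# is not a diatonic chord root with this quality in A major, but it lies a perfect fifth above C# (iii), so the chord functions as an applied dominant of iii.
With D# in the bass the chord is in second inversion, so the figured bass is 43.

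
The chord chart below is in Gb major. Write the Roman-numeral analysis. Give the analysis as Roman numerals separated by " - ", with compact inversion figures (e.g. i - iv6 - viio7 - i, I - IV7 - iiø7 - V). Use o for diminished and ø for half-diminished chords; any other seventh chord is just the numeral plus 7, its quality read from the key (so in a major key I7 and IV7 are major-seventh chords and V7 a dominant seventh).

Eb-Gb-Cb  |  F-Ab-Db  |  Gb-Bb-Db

IV6 - V6 - I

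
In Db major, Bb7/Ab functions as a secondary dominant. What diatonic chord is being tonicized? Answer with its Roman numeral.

ii

The chord is a dominant seventh chord on Bb.
A dominant resolves down a perfect fifth: Bb → Eb. In Db major, Eb is scale degree 2, i.e. ii.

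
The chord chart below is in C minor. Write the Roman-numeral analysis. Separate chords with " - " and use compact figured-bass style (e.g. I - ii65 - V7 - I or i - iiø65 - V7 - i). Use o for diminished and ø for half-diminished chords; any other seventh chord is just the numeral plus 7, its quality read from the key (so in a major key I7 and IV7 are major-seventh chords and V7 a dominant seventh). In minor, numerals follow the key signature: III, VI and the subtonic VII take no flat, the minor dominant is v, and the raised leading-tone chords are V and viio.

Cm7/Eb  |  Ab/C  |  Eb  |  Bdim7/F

Cm7/Eb: root C is the tonic; minor seventh chord there is i65.
Ab/C has root Ab, degree 6 in C minor, so VI6.
Eb has root Eb, degree 3 in C minor, so III.
Bdim7/F has root B, degree 7 in C minor, so viio43.

i65 - VI6 - III - viio43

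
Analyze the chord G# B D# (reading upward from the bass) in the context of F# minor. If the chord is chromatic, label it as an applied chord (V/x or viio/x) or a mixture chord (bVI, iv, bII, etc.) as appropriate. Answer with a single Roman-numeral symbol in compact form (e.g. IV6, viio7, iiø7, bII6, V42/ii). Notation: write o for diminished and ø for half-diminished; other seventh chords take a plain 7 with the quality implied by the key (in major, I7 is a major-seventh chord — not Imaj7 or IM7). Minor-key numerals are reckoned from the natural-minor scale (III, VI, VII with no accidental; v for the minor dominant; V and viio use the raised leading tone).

The pitches G#-B-D# form a minor triad rooted on G#.
G# is the second degree of F# minor. This is the minor supertonic, borrowed from the parallel major (the Dorian ii).

ii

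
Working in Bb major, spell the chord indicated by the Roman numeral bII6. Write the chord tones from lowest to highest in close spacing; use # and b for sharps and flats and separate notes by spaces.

bII6 is the Neapolitan sixth — a major triad on the lowered second degree, here in its customary first inversion. In Bb major that root is Cb.
So the chord is Cb-Eb-Gb, a major triad.
The figured bass 6 indicates first inversion, placing the third (Eb) in the bass: Eb-Gb-Cb.

Eb Gb Cb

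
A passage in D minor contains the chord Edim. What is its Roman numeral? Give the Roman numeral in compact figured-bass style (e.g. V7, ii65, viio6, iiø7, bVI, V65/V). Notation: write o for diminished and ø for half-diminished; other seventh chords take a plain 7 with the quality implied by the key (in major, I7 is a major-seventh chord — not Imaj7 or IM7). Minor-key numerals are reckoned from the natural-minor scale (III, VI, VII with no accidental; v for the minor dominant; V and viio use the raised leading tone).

Stacked in thirds the chord is E-G-Bb: a diminished triad on E.
In D minor, E is the supertonic; the diatonic diminished triad there is iio.

iio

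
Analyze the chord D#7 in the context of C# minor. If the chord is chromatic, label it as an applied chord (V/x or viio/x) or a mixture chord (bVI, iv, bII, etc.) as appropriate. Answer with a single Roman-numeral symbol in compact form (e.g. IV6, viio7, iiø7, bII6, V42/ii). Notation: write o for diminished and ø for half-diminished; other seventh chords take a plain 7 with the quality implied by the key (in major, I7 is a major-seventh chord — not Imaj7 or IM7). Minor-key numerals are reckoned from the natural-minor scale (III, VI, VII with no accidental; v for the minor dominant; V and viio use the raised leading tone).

The pitches D#-F##-A#-C# form a dominant seventh chord rooted on D#.
D# is not a diatonic chord root with this quality in C# minor, but it lies a perfect fifth above G# (V), so the chord functions as an applied dominant of V.

V7/V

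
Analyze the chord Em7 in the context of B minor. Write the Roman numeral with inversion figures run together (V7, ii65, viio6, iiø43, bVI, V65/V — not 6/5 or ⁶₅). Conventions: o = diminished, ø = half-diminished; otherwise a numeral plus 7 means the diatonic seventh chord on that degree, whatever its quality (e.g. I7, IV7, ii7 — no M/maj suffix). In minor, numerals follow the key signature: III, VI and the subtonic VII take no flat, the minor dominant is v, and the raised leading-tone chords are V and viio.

iv7

The pitches E-G-B-D form a minor seventh chord rooted on E.
In B minor, E is the subdominant; the diatonic minor seventh chord there is iv7.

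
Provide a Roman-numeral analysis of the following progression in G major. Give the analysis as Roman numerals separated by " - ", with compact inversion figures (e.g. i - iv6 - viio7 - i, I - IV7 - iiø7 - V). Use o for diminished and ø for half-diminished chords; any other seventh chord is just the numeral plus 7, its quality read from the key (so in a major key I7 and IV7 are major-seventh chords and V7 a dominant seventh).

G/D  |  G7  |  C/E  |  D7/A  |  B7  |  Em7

I64 - V7/IV - IV6 - V43 - V7/vi - vi7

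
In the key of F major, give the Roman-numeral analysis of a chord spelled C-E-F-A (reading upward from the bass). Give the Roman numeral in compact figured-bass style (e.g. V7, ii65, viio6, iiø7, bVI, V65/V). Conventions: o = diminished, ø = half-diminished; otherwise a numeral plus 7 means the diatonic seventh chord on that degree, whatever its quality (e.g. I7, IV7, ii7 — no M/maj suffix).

I43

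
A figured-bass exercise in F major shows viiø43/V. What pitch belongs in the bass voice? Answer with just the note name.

The applied chord viiø43/V is rooted on B: B-D-F-A.
The figure 43 means second inversion — the fifth is in the bass.

F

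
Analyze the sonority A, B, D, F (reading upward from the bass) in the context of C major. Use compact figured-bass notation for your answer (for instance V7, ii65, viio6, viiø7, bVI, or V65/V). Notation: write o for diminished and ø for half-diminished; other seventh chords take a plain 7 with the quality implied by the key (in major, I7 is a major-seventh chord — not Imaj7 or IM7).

The pitches B-D-F-A form a half-diminished seventh chord rooted on B.
In C major, B is the leading tone; the diatonic half-diminished seventh chord there is viiø7.
With A in the bass the chord is in third inversion, so the figured bass is 42.

viiø42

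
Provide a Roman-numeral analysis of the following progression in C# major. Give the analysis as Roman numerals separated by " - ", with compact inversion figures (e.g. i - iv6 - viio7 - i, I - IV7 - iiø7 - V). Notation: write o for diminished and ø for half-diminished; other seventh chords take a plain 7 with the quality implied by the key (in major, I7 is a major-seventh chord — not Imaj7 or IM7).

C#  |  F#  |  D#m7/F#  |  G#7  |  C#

I - IV - ii65 - V7 - I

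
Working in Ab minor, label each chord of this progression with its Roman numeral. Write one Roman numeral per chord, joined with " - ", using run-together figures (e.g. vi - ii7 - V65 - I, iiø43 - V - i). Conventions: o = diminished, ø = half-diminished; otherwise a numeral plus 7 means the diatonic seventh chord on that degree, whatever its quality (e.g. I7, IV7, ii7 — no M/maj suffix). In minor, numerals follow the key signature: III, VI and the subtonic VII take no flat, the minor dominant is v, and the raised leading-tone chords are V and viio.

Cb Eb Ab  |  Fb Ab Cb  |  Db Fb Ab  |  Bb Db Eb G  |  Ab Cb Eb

i6 - VI - iv - V43 - i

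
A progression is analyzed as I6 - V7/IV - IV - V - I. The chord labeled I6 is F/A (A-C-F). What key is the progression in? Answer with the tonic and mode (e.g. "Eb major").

F major

I6 is given as A-C-F — a major triad with root F.
If F is scale degree 1 and the mode makes that degree carry a major triad, the tonic is F and the mode is major.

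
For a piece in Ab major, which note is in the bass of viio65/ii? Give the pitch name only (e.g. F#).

C

The applied chord viio65/ii is rooted on A: A-C-Eb-Gb.
The figure 65 means first inversion — the third is in the bass.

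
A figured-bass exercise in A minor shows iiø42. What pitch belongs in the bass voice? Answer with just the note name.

A

iiø in A minor has root B; the chord is B-D-F-A.
The figure 42 means third inversion — the seventh is in the bass.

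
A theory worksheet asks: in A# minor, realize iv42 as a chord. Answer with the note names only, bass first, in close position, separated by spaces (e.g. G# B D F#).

The numeral's case and figure indicate a minor seventh chord. In A# minor its root, the fourth degree, is D#.
Stacking thirds from D# gives D#-F#-A#-C#.
With the 42 figure the chord is in third inversion; from the bass C# upward in close position it reads C#-D#-F#-A#.

C# D# F# A#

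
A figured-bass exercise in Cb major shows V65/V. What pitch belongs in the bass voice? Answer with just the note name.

The applied chord V65/V is rooted on Db: Db-F-Ab-Cb.
The figure 65 means first inversion — the third is in the bass.

F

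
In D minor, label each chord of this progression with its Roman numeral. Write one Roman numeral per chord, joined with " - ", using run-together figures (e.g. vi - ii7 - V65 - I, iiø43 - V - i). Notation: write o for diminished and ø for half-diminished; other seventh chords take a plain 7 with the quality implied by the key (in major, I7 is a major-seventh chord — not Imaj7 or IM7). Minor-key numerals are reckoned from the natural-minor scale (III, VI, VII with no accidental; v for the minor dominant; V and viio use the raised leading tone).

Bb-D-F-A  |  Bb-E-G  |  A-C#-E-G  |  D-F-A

VI7 - iio64 - V7 - i

Bb-D-F-A: root Bb is the submediant; major seventh chord there is VI7.
Bb-E-G: diminished triad on E = scale degree 2 → iio64.
A-C#-E-G: root A is the dominant; dominant seventh chord there is V7.
D-F-A: root D is the tonic; minor triad there is i.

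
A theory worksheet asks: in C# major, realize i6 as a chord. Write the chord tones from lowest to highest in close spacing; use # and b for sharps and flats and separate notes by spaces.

E G# C#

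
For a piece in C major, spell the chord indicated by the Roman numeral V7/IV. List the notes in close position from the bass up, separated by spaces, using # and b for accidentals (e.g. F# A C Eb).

C E G Bb

The slash means an applied dominant: we want the dominant of IV. In C major, IV is F major, and its dominant is built on C.
Building a dominant seventh chord on C gives C-E-G-Bb.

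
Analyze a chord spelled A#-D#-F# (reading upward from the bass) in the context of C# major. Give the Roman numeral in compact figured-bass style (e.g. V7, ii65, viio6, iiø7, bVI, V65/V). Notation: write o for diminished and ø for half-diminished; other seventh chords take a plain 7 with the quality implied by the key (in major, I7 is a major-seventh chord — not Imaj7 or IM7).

Stacked in thirds the chord is D#-F#-A#: a minor triad on D#.
D# is scale degree 2 in C# major, and a minor triad on that degree is written ii.
With A# in the bass the chord is in second inversion, so the figured bass is 64.

ii64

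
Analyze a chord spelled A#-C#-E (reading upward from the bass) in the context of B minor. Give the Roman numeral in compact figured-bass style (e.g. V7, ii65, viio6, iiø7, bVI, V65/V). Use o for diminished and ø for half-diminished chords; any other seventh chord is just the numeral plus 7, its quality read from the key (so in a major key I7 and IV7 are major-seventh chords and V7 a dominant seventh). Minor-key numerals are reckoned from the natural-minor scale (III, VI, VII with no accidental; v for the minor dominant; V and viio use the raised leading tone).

viio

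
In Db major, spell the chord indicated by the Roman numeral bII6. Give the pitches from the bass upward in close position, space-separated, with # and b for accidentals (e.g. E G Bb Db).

Gb Bbb Ebb

Scale degree 2 in Db major is Eb; lowering it a half step gives Ebb. bII6 is the Neapolitan sixth — a major triad on the lowered second degree, here in its customary first inversion.
So the chord is Ebb-Gb-Bbb.
The figured bass 6 indicates first inversion, placing the third (Gb) in the bass: Gb-Bbb-Ebb.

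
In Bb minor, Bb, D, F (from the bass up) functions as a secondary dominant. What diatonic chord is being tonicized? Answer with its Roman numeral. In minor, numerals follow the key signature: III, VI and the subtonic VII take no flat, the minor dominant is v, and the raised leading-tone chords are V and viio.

The chord is a major triad on Bb.
A dominant resolves down a perfect fifth: Bb → Eb. In Bb minor, Eb is scale degree 4, i.e. iv.

iv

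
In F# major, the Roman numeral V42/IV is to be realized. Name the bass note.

The applied chord V42/IV is rooted on F#: F#-A#-C#-E.
The figure 42 means third inversion — the seventh is in the bass.

E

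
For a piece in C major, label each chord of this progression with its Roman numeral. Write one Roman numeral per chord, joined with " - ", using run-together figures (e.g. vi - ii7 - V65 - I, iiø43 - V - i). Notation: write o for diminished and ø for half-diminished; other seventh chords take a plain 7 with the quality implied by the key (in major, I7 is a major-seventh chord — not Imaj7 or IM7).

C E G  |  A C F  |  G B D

C-E-G: major triad on C = scale degree 1 → I.
A-C-F: major triad on F = scale degree 4 → IV6.
G-B-D has root G, degree 5 in C major, so V.

I - IV6 - V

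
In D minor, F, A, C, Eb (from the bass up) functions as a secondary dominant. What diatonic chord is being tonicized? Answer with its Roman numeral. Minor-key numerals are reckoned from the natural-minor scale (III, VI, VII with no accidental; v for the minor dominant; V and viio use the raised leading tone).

VI

The chord is a dominant seventh chord on F.
A dominant resolves down a perfect fifth: F → Bb. In D minor, Bb is scale degree 6, i.e. VI.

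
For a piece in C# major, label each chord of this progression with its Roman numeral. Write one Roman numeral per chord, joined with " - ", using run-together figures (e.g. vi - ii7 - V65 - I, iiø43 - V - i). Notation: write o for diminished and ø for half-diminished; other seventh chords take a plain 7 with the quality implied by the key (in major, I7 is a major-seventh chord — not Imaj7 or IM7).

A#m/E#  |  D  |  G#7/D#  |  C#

vi64 - bII - V43 - I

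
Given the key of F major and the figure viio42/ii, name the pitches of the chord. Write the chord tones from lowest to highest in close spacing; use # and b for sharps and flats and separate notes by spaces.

Eb F# A C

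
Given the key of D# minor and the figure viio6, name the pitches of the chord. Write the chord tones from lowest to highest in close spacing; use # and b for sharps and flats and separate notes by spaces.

E# G# C##

In D# minor, the leading-tone chord is built on the raised seventh degree, C##.
That chord is spelled C##-E#-G#.
The figured bass 6 indicates first inversion, placing the third (E#) in the bass: E#-G#-C##.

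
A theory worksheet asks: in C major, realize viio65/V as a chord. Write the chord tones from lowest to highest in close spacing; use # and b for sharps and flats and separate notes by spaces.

A C Eb F#

viio65/V is a secondary leading-tone chord. The target V is G in C major; the applied chord is rooted a semitone below, on F#.
Building a fully diminished seventh chord on F# gives F#-A-C-Eb.
With the 65 figure the chord is in first inversion; from the bass A upward in close position it reads A-C-Eb-F#.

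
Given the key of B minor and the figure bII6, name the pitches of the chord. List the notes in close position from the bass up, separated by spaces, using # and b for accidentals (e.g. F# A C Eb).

bII6 is the Neapolitan sixth — a major triad on the lowered second degree, here in its customary first inversion. In B minor that root is C.
So the chord is C-E-G.
With the 6 figure the chord is in first inversion; from the bass E upward in close position it reads E-G-C.

E G C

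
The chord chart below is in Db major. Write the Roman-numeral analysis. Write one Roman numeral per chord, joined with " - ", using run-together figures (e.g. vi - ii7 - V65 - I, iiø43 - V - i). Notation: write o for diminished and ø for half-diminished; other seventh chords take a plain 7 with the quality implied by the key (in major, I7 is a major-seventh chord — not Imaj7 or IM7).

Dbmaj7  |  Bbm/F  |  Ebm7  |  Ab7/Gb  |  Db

Dbmaj7 has root Db, degree 1 in Db major, so I7.
Bbm/F: root Bb is the submediant; minor triad there is vi64.
Ebm7 has root Eb, degree 2 in Db major, so ii7.
Ab7/Gb has root Ab, degree 5 in Db major, so V42.
Db: major triad on Db = scale degree 1 → I.

I7 - vi64 - ii7 - V42 - I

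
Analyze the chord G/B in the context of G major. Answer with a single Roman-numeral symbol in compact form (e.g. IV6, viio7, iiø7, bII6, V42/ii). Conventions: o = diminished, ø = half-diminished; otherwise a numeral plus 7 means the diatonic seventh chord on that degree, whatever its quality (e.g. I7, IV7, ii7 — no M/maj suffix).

I6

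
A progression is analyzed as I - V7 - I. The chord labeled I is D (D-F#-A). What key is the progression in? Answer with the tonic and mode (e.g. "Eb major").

D major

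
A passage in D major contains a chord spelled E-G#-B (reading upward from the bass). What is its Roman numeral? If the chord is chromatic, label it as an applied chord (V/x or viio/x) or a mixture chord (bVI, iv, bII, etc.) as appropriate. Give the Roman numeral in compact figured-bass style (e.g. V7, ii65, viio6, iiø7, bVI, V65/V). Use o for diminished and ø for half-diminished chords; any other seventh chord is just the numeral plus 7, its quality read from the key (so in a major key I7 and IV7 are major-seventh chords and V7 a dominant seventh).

V/V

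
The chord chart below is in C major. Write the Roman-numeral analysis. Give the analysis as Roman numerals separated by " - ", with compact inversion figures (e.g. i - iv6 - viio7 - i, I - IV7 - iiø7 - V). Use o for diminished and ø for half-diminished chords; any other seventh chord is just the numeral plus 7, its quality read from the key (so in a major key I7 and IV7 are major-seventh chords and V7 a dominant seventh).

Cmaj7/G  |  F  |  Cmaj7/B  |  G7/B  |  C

Cmaj7/G: root C is the tonic; major seventh chord there is I43.
F has root F, degree 4 in C major, so IV.
Cmaj7/B: major seventh chord on C = scale degree 1 → I42.
G7/B: dominant seventh chord on G = scale degree 5 → V65.
C: major triad on C = scale degree 1 → I.

I43 - IV - I42 - V65 - I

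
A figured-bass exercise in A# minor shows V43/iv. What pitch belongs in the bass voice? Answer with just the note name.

The applied chord V43/iv is rooted on A#: A#-C##-E#-G#.
The figure 43 means second inversion — the fifth is in the bass.

E#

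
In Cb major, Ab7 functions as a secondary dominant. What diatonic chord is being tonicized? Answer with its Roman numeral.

The chord is a dominant seventh chord on Ab.
A dominant resolves down a perfect fifth: Ab → Db. In Cb major, Db is scale degree 2, i.e. ii.

ii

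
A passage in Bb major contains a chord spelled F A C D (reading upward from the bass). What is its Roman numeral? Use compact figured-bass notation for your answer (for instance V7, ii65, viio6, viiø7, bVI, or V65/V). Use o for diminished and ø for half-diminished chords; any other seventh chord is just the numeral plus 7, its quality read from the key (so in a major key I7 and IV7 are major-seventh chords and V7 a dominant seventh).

The pitches D-F-A-C form a minor seventh chord rooted on D.
D is scale degree 3 in Bb major, and a minor seventh chord on that degree is written iii7.
With F in the bass the chord is in first inversion, so the figured bass is 65.

iii65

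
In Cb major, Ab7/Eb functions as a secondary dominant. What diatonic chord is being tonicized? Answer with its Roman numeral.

The chord is a dominant seventh chord on Ab.
A dominant resolves down a perfect fifth: Ab → Db. In Cb major, Db is scale degree 2, i.e. ii.

ii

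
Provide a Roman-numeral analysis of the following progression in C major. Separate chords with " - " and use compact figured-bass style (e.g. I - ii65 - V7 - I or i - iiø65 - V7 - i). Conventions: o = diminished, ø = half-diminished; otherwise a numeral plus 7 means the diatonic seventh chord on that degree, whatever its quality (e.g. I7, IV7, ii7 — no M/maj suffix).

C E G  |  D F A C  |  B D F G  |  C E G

I - ii7 - V65 - I

C-E-G has root C, degree 1 in C major, so I.
D-F-A-C: minor seventh chord on D = scale degree 2 → ii7.
B-D-F-G: dominant seventh chord on G = scale degree 5 → V65.
C-E-G: root C is the tonic; major triad there is I.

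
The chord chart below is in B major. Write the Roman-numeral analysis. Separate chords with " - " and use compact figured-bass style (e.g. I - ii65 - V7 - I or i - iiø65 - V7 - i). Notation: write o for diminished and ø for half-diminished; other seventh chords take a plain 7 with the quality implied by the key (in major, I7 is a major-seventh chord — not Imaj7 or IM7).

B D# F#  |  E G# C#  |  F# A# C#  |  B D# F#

B-D#-F#: root B is the tonic; major triad there is I.
E-G#-C#: minor triad on C# = scale degree 2 → ii6.
F#-A#-C#: major triad on F# = scale degree 5 → V.
B-D#-F#: major triad on B = scale degree 1 → I.

I - ii6 - V - I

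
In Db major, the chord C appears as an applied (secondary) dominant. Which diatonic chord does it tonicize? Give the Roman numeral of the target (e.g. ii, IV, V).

iii

The chord is a major triad on C.
A dominant resolves down a perfect fifth: C → F. In Db major, F is scale degree 3, i.e. iii.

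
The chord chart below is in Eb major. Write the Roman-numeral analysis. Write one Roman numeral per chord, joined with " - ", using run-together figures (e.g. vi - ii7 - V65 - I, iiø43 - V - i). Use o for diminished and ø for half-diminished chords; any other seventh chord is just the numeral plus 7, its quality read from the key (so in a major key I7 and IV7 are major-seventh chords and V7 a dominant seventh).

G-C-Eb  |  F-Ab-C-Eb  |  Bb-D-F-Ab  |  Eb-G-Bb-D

vi64 - ii7 - V7 - I7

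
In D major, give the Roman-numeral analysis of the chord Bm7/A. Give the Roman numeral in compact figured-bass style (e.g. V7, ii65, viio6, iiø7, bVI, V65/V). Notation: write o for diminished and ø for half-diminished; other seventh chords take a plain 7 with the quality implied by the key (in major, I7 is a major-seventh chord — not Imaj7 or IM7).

vi42

The pitches B-D-F#-A form a minor seventh chord rooted on B.
B is scale degree 6 in D major, and a minor seventh chord on that degree is written vi7.
With A in the bass the chord is in third inversion, so the figured bass is 42.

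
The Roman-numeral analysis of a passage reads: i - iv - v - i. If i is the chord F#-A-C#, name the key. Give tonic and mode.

F# minor

i is given as F#-A-C# — a minor triad with root F#.
If F# is scale degree 1 and the mode makes that degree carry a minor triad, the tonic is F# and the mode is minor.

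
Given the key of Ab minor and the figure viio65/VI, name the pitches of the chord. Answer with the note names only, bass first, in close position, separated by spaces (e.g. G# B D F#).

viio65/VI is a secondary leading-tone chord. The target VI is Fb in Ab minor; the applied chord is rooted a semitone below, on Eb.
Building a fully diminished seventh chord on Eb gives Eb-Gb-Bbb-Dbb.
With the 65 figure the chord is in first inversion; from the bass Gb upward in close position it reads Gb-Bbb-Dbb-Eb.

Gb Bbb Dbb Eb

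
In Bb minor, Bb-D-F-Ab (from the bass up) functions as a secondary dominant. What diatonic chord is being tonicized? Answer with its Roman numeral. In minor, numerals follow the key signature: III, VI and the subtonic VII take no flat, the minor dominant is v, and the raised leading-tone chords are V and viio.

The chord is a dominant seventh chord on Bb.
A dominant resolves down a perfect fifth: Bb → Eb. In Bb minor, Eb is scale degree 4, i.e. iv.

iv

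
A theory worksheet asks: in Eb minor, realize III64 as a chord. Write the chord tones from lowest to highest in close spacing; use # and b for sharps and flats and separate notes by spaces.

The numeral's case and figure indicate a major triad. In Eb minor its root, scale degree 3, is Gb.
That chord is spelled Gb-Bb-Db.
With the 64 figure the chord is in second inversion; from the bass Db upward in close position it reads Db-Gb-Bb.

Db Gb Bb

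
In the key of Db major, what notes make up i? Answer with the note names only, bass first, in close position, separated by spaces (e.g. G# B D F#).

Db Fb Ab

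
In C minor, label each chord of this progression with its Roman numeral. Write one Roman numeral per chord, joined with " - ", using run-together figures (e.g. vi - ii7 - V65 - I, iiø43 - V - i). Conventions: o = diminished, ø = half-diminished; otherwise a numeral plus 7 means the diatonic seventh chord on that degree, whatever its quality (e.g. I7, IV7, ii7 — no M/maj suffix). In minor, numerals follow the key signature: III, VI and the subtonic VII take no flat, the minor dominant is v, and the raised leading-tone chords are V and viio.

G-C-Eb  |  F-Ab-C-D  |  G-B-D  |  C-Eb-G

i64 - iiø65 - V - i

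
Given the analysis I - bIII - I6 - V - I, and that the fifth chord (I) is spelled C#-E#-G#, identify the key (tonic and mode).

C# major

I is given as C#-E#-G# — a major triad with root C#.
If C# is scale degree 1 and the mode makes that degree carry a major triad, the tonic is C# and the mode is major.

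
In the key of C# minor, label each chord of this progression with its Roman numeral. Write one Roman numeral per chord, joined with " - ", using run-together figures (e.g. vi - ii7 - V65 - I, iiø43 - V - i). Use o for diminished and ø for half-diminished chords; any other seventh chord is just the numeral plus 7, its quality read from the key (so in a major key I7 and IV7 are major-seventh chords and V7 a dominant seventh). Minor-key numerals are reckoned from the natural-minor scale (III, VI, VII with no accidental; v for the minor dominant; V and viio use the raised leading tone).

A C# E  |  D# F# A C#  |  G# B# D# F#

VI - iiø7 - V7

A-C#-E: root A is the submediant; major triad there is VI.
D#-F#-A-C#: root D# is the supertonic; half-diminished seventh chord there is iiø7.
G#-B#-D#-F#: root G# is the dominant; dominant seventh chord there is V7.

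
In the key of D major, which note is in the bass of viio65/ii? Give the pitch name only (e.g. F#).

F#

The applied chord viio65/ii is rooted on D#: D#-F#-A-C.
The figure 65 means first inversion — the third is in the bass.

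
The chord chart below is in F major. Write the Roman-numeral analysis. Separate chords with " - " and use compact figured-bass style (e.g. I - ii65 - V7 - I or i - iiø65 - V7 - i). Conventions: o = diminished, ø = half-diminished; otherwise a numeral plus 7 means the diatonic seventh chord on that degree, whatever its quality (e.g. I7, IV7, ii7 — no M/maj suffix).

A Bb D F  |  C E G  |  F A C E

IV42 - V - I7

A-Bb-D-F: root Bb is the subdominant; major seventh chord there is IV42.
C-E-G: major triad on C = scale degree 5 → V.
F-A-C-E: major seventh chord on F = scale degree 1 → I7.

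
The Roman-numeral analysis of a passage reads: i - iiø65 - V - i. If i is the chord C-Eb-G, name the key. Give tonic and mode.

C minor

The chord Cm is a minor triad rooted on C; its label is i.
If C is scale degree 1 and the mode makes that degree carry a minor triad, the tonic is C and the mode is minor.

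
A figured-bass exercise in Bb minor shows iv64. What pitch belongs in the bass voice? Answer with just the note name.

iv in Bb minor has root Eb; the chord is Eb-Gb-Bb.
The figure 64 means second inversion — the fifth is in the bass.

Bb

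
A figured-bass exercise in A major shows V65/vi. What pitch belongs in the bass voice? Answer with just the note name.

E#

The applied chord V65/vi is rooted on C#: C#-E#-G#-B.
The figure 65 means first inversion — the third is in the bass.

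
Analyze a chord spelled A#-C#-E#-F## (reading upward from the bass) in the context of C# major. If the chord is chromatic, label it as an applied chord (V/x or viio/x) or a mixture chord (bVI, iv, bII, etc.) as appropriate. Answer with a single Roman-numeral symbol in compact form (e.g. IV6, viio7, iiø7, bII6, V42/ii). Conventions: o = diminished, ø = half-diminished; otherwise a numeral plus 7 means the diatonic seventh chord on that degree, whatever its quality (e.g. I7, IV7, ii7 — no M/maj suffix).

viiø65/V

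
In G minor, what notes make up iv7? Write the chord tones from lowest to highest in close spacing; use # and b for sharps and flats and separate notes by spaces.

C Eb G Bb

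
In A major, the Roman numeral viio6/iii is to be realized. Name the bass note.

D#

The applied chord viio6/iii is rooted on B#: B#-D#-F#.
The figure 6 means first inversion — the third is in the bass.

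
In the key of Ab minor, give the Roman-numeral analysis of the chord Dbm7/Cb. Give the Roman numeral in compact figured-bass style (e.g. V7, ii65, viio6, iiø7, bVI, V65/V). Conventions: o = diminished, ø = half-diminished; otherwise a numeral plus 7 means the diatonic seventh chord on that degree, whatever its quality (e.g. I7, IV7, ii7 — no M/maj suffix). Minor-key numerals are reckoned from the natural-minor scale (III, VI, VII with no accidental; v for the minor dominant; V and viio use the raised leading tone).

iv42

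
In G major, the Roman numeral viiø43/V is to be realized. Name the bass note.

G

The applied chord viiø43/V is rooted on C#: C#-E-G-B.
The figure 43 means second inversion — the fifth is in the bass.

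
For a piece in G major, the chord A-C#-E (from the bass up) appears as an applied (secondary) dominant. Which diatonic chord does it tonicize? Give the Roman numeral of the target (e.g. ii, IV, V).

The chord is a major triad on A.
A dominant resolves down a perfect fifth: A → D. In G major, D is scale degree 5, i.e. V.

V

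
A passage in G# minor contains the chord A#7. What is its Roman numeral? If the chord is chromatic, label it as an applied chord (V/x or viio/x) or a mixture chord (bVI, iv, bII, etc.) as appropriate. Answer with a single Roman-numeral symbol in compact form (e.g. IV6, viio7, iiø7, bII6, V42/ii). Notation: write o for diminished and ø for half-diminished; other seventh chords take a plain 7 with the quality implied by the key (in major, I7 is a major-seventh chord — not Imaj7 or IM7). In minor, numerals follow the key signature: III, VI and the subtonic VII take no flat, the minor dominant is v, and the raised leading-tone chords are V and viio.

Stacked in thirds the chord is A#-C##-E#-G#: a dominant seventh chord on A#.
A# is not a diatonic chord root with this quality in G# minor, but it lies a perfect fifth above D# (V), so the chord functions as an applied dominant of V.

V7/V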